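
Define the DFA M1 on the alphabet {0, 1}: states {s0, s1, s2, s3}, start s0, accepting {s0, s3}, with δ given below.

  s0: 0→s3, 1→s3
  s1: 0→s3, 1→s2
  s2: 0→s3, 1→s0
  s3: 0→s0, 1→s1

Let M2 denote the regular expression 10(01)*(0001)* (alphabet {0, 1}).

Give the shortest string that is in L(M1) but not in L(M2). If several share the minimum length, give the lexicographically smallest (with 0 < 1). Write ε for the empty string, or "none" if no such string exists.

The empty string ε is accepted by M1 but not by M2.
Since ε is the unique shortest string, it is the required witness.

ε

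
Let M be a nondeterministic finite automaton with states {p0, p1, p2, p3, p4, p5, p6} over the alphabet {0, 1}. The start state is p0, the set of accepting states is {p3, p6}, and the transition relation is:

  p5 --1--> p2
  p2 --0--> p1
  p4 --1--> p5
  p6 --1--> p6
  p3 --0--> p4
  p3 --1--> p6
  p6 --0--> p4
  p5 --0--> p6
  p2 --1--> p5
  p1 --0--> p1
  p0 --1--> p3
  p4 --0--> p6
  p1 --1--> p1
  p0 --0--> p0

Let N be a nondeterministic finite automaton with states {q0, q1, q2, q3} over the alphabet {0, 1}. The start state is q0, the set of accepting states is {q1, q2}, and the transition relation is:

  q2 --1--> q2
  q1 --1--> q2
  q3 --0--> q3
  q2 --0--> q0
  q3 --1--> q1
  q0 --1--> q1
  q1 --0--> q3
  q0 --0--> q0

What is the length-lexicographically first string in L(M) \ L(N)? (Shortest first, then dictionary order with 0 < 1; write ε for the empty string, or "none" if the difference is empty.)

100

The string 100 is accepted by M but not by N.
No shorter string lies in the difference, and 100 is the lexicographically first length-3 string in L(M) \ L(N).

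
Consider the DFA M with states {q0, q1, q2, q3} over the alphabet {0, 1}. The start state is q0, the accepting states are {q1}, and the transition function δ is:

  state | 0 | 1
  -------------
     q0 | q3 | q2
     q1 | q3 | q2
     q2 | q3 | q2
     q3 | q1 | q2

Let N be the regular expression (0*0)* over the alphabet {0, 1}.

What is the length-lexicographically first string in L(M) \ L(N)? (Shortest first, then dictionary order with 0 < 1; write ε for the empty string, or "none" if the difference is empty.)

100

The string 100 is accepted by M but not by N.
No shorter string lies in the difference, and 100 is the lexicographically first length-3 string in L(M) \ L(N).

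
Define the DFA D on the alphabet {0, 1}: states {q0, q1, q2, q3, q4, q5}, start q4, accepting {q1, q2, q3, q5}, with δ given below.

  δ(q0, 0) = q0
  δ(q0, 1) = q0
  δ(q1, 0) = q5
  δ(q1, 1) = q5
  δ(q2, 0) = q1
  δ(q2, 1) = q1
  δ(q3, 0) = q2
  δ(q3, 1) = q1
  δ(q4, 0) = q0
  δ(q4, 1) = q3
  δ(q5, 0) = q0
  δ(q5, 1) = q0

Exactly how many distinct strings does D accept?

The useful subgraph on states {q1, q2, q3, q4, q5} is acyclic, so L(D) is finite; the longest accepting path visits 5 useful states, giving maximum string length 4.
Counting accepting paths from q4 by length: 1 of length 1, 2 of length 2, 4 of length 3, 4 of length 4. Total 11.

11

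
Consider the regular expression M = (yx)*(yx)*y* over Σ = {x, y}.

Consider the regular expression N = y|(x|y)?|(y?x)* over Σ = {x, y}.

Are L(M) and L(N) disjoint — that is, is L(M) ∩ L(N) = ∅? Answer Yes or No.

The empty string ε is accepted by both M and N.
Hence L(M) ∩ L(N) ≠ ∅.

No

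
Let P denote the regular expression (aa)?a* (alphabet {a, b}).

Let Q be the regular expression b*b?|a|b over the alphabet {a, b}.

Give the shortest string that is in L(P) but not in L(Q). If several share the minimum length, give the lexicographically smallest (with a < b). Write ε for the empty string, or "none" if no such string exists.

The string aa is accepted by P but not by Q.
No shorter string lies in the difference, and aa is the lexicographically first length-2 string in L(P) \ L(Q).

aa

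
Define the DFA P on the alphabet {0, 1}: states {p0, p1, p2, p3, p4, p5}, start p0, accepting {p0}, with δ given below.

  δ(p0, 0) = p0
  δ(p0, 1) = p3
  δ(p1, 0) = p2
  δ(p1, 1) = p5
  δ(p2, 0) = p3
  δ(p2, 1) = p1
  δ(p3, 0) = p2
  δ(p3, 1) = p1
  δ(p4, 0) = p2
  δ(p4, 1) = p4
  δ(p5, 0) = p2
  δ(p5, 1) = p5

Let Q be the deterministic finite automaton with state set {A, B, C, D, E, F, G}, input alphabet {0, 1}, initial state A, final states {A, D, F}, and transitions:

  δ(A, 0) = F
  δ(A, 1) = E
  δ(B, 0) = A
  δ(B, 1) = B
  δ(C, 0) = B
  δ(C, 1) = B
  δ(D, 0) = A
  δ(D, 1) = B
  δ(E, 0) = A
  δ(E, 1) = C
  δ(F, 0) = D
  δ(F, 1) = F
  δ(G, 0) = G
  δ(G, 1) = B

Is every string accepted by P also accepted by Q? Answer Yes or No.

Exploring the product automaton P × Q from the start pair (p0, A), following both machines on each input symbol, reaches 19 state pairs: (p0, A), (p0, F), (p3, E), (p0, D), (p3, F), (p2, A), (p1, C), (p3, B), (p2, D), (p1, F), (p1, E), (p2, B), (p5, B), (p1, B), (p3, A), (p5, F), (p5, C), (p2, F), (p3, D).
P accepts in {p0} and Q accepts in {A, D, F}. The reachable pairs whose P-component is accepting are (p0, A), (p0, F), (p0, D); in each of them the Q-component is accepting too, so the product for L(P) \ L(Q) (P-component accepting, Q-component rejecting) has no reachable accepting pair and the difference is empty.
Hence every string in L(P) is also in L(Q).

Yes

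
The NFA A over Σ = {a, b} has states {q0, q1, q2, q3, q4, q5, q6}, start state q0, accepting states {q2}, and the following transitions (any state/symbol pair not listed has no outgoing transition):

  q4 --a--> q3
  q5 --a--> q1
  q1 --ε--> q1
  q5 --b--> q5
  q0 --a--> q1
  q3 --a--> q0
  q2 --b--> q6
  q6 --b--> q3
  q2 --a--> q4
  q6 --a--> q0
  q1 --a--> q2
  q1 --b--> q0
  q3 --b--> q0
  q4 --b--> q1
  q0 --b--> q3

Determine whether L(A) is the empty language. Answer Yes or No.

The string aa is accepted: the run q0 → q1 → q2 ends in the accepting state q2.
Since at least one string is accepted, L(A) is not empty.

No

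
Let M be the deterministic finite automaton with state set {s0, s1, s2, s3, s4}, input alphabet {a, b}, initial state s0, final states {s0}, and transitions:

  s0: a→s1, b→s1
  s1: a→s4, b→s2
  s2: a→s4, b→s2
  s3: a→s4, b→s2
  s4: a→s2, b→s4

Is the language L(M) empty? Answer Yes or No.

No

The empty string ε is accepted: the run s0 ends in the accepting state s0.
Since at least one string is accepted, L(M) is not empty.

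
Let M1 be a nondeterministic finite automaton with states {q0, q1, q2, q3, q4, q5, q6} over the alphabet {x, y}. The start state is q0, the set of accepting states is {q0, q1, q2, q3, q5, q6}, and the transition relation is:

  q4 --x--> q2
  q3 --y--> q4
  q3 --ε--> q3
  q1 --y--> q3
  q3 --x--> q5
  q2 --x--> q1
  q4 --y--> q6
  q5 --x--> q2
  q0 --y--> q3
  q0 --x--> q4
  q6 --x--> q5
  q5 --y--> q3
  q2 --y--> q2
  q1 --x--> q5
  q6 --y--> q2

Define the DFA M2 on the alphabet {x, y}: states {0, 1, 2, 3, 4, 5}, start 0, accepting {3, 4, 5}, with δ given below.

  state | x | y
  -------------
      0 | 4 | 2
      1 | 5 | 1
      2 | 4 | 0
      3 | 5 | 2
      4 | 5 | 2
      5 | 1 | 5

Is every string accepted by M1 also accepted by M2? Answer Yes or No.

No

The empty string ε is in L(M1) but not in L(M2).
So L(M1) ⊄ L(M2).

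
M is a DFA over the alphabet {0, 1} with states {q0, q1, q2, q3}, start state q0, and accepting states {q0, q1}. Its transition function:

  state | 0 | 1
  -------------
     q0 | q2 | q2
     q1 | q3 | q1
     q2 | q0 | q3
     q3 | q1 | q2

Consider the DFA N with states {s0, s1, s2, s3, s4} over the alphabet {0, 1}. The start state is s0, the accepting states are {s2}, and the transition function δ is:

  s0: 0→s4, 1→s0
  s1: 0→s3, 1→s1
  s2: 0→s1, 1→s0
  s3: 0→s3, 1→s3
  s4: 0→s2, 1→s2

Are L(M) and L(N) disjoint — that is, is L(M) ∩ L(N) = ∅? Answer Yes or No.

The string 00 is accepted by both M and N.
Hence L(M) ∩ L(N) ≠ ∅.

No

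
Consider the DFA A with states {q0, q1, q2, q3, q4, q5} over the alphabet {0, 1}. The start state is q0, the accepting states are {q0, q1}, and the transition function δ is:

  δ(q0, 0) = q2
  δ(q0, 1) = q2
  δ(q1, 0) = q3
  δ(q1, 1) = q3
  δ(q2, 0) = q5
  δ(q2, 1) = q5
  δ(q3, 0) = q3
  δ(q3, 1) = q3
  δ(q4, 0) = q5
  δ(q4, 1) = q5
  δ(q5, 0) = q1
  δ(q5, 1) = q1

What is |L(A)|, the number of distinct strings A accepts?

9

The useful subgraph on states {q0, q1, q2, q5} is acyclic, so L(A) is finite; the longest accepting path visits 4 useful states, giving maximum string length 3.
Counting accepting paths from q0 by length: 1 of length 0, 8 of length 3. Total 9.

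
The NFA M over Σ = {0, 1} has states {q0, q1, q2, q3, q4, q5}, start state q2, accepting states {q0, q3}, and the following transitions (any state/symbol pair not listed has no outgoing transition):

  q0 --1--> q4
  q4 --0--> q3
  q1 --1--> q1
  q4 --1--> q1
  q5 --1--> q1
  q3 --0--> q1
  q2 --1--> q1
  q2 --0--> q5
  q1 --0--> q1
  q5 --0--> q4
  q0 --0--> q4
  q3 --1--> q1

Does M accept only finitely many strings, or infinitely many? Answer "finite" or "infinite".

The useful states (reachable from q2 and able to reach an accepting state) are {q2, q3, q4, q5}.
Restricted to these states the transition graph has no cycle, so every accepting path has bounded length and L is finite.

finite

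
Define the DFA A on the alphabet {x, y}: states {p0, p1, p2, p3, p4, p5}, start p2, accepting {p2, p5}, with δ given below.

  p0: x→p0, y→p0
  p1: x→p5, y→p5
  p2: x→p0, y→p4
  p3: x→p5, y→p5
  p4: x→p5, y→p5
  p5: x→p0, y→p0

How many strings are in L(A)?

The useful subgraph on states {p2, p4, p5} is acyclic, so L(A) is finite; the longest accepting path visits 3 useful states, giving maximum string length 2.
Counting accepting paths from p2 by length: 1 of length 0, 2 of length 2. Total 3.

3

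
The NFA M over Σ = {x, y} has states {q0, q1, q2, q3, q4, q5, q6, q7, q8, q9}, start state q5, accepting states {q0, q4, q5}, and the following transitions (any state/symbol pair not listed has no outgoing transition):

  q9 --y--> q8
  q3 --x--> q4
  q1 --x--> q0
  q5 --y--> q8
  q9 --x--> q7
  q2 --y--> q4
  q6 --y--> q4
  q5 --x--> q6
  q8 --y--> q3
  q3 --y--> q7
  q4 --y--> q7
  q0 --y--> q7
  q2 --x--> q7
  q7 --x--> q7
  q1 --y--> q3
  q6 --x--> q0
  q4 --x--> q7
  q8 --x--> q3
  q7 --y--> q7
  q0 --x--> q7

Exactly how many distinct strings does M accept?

5

The useful subgraph on states {q0, q3, q4, q5, q6, q8} is acyclic, so L(M) is finite; the longest accepting path visits 4 useful states, giving maximum string length 3.
Counting accepting paths from q5 by length: 1 of length 0, 2 of length 2, 2 of length 3. Total 5.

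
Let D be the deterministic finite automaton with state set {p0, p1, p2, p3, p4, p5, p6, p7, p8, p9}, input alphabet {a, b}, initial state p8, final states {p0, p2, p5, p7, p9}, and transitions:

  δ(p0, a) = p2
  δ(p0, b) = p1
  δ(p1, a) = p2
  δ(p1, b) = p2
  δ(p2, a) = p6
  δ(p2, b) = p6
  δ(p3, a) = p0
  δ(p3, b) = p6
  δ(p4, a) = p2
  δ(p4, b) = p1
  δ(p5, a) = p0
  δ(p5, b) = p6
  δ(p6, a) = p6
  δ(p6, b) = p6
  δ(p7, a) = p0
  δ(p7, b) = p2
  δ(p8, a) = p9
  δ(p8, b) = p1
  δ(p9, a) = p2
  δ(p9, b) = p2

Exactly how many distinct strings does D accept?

The useful subgraph on states {p1, p2, p8, p9} is acyclic, so L(D) is finite; the longest accepting path visits 3 useful states, giving maximum string length 2.
Counting accepting paths from p8 by length: 1 of length 1, 4 of length 2. Total 5.

5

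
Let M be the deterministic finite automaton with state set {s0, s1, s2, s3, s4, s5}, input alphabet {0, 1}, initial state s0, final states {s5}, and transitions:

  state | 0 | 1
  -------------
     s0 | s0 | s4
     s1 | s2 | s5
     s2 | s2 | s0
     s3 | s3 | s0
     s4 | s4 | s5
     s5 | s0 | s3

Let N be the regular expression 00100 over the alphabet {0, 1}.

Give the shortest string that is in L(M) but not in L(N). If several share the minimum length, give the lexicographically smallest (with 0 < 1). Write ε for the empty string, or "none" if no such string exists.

11

The string 11 is accepted by M but not by N.
No shorter string lies in the difference, and 11 is the lexicographically first length-2 string in L(M) \ L(N).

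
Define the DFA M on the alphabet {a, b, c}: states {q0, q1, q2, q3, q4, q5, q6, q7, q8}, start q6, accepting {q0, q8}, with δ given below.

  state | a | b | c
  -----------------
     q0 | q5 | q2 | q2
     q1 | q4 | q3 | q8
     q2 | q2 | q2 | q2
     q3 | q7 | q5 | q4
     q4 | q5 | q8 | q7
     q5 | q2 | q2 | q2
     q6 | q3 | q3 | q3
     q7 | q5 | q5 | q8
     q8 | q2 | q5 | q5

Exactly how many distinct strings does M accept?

The useful subgraph on states {q3, q4, q6, q7, q8} is acyclic, so L(M) is finite; the longest accepting path visits 5 useful states, giving maximum string length 4.
Counting accepting paths from q6 by length: 6 of length 3, 3 of length 4. Total 9.

9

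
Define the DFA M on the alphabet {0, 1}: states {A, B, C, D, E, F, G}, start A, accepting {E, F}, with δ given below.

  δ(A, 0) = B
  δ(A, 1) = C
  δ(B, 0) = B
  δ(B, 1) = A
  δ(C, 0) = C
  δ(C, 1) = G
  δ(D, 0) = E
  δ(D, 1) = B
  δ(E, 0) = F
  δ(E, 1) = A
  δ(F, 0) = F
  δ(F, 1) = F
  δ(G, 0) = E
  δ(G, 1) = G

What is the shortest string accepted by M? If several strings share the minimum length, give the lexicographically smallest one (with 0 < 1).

A breadth-first search from A reaches an accepting state first via the path A → C → G → E on input 110.
No string of length < 3 is accepted (BFS exhausts all shorter strings without reaching an accepting state), and 110 is the lexicographically least accepting string of length 3.

110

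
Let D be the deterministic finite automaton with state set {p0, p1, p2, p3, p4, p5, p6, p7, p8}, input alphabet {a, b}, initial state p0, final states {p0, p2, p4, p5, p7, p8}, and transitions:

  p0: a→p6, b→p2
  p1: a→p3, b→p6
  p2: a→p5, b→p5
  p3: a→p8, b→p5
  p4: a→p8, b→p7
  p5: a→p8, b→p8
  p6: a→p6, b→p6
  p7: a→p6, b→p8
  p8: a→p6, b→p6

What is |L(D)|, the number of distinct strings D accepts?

8

The useful subgraph on states {p0, p2, p5, p8} is acyclic, so L(D) is finite; the longest accepting path visits 4 useful states, giving maximum string length 3.
Counting accepting paths from p0 by length: 1 of length 0, 1 of length 1, 2 of length 2, 4 of length 3. Total 8.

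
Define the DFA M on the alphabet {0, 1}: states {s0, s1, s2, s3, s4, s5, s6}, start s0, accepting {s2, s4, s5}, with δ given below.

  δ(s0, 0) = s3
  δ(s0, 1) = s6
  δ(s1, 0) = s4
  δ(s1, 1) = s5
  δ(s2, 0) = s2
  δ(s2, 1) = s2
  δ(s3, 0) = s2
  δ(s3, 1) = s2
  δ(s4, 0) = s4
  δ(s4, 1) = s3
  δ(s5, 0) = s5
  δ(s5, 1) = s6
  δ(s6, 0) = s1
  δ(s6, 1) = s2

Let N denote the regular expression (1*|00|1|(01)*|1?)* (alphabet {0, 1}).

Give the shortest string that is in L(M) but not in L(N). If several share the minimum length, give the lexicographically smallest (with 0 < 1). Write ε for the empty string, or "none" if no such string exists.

The string 000 is accepted by M but not by N.
No shorter string lies in the difference, and 000 is the lexicographically first length-3 string in L(M) \ L(N).

000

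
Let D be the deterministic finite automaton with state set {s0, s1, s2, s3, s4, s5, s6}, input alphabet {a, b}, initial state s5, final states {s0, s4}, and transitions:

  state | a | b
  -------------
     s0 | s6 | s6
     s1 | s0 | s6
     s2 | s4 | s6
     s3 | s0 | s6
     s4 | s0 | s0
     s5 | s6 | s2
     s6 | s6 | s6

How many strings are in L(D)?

The useful subgraph on states {s0, s2, s4, s5} is acyclic, so L(D) is finite; the longest accepting path visits 4 useful states, giving maximum string length 3.
Counting accepting paths from s5 by length: 1 of length 2, 2 of length 3. Total 3.

3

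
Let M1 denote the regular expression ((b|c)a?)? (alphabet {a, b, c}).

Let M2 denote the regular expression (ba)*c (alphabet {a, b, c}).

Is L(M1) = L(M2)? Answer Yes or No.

No

The empty string ε is accepted by M1 but rejected by M2.
So L(M1) ≠ L(M2).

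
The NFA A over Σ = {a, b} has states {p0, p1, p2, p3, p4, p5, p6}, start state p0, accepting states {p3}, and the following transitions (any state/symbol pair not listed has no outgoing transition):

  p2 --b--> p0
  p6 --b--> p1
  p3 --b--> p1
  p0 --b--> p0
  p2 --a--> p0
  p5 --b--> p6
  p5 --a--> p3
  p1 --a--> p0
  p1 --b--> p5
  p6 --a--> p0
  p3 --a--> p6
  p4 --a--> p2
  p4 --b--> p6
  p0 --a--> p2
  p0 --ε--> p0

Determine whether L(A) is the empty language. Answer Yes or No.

The states reachable from the start state are {p0, p2}.
None of the accepting states {p3} is reachable, so no string is accepted and L(A) = ∅.

Yes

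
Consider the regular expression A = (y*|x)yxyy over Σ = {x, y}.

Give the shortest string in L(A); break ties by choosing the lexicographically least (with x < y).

By inspection of the expression, no string of length less than 4 matches, and yxyy is the lexicographically first match of length 4.

yxyy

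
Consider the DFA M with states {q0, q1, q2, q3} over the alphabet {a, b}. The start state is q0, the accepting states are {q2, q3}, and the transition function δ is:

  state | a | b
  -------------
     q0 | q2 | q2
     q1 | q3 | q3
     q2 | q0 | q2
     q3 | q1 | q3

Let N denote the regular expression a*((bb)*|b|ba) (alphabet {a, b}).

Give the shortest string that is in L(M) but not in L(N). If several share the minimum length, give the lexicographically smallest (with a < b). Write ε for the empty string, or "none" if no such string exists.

baa

The string baa is accepted by M but not by N.
No shorter string lies in the difference, and baa is the lexicographically first length-3 string in L(M) \ L(N).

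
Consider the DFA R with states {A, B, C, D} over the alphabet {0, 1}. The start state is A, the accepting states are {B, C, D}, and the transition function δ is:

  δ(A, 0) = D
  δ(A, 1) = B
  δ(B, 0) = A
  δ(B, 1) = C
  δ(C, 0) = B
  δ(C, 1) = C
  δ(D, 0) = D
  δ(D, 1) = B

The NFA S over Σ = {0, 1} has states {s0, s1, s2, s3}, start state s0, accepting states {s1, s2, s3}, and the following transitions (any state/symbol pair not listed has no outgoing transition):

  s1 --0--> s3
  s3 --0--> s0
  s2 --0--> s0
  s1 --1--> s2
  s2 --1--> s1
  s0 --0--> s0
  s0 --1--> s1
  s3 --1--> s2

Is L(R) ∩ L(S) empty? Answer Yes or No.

The string 1 is accepted by both R and S.
Hence L(R) ∩ L(S) ≠ ∅.

No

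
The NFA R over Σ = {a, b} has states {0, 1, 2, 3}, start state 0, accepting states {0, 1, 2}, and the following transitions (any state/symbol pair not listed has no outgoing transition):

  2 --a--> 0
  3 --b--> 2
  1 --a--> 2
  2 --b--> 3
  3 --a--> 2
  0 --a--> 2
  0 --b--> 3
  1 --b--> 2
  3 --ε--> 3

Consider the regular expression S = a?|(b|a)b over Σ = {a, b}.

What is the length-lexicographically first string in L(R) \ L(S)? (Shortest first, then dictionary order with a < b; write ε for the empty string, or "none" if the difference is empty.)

The string aa is accepted by R but not by S.
No shorter string lies in the difference, and aa is the lexicographically first length-2 string in L(R) \ L(S).

aa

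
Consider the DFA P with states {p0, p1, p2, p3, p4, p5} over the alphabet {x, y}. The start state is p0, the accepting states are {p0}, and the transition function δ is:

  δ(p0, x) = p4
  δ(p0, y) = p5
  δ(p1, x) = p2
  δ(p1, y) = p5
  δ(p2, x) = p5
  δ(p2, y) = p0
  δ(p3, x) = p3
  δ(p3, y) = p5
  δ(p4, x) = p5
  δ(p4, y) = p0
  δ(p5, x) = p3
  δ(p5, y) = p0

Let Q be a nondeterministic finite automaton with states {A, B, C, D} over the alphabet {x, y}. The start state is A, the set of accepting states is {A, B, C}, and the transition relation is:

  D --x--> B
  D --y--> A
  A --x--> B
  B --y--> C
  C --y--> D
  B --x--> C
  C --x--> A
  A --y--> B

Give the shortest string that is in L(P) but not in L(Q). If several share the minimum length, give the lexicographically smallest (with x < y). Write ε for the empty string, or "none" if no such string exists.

xxy

The string xxy is accepted by P but not by Q.
No shorter string lies in the difference, and xxy is the lexicographically first length-3 string in L(P) \ L(Q).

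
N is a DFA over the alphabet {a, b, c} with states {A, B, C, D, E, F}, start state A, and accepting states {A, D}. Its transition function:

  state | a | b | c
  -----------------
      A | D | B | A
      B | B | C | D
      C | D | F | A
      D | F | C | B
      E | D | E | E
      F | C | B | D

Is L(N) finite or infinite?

infinite

State A is reachable from the start and can reach an accepting state, and it lies on the cycle A → A.
Traversing that cycle any number of times yields accepted strings of unbounded length, so the language is infinite.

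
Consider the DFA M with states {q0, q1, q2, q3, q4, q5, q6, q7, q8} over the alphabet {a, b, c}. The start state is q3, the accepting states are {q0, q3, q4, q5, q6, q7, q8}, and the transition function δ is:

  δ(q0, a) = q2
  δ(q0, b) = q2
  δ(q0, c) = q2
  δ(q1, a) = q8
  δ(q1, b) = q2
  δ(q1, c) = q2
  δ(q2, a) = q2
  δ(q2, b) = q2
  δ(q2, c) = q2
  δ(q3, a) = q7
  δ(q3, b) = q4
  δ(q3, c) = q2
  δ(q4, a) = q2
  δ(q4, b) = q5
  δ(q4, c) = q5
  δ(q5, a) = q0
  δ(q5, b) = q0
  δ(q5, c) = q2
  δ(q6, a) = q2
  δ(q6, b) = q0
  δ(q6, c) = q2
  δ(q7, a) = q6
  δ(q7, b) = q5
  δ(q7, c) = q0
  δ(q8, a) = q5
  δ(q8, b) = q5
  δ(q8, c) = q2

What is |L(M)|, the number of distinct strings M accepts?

15

The useful subgraph on states {q0, q3, q4, q5, q6, q7} is acyclic, so L(M) is finite; the longest accepting path visits 4 useful states, giving maximum string length 3.
Counting accepting paths from q3 by length: 1 of length 0, 2 of length 1, 5 of length 2, 7 of length 3. Total 15.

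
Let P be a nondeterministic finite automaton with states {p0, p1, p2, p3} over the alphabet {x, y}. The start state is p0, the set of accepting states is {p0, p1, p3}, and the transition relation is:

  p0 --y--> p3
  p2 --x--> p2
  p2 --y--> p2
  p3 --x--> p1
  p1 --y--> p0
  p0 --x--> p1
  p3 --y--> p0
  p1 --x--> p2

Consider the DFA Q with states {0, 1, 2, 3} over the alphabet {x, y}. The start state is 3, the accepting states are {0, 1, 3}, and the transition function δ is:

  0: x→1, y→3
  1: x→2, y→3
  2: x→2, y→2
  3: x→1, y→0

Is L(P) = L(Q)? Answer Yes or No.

Yes

Exploring the product automaton P × Q from the start pair (p0, 3), following both machines on each input symbol, reaches 4 state pairs: (p0, 3), (p1, 1), (p3, 0), (p2, 2).
P accepts in {p0, p1, p3} and Q accepts in {0, 1, 3}. In every reachable pair the two components are either both accepting — (p0, 3), (p1, 1), (p3, 0) — or both non-accepting, so no string is accepted by exactly one of the machines: L(P) \ L(Q) and L(Q) \ L(P) are both empty.
Hence every string is accepted by P iff it is accepted by Q, and the two languages coincide.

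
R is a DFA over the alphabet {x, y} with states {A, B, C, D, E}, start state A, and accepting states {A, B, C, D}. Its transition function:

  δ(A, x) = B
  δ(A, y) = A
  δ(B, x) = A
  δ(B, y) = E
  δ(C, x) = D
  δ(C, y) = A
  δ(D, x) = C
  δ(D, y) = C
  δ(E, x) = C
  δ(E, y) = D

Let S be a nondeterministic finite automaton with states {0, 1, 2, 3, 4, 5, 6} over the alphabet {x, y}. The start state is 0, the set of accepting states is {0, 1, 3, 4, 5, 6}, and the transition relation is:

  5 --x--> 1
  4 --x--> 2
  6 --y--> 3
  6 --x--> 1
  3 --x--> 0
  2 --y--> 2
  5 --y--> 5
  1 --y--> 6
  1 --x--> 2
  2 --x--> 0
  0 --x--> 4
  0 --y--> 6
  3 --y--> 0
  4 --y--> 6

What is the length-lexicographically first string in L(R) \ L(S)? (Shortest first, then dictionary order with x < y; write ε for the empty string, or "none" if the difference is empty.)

xx

The string xx is accepted by R but not by S.
No shorter string lies in the difference, and xx is the lexicographically first length-2 string in L(R) \ L(S).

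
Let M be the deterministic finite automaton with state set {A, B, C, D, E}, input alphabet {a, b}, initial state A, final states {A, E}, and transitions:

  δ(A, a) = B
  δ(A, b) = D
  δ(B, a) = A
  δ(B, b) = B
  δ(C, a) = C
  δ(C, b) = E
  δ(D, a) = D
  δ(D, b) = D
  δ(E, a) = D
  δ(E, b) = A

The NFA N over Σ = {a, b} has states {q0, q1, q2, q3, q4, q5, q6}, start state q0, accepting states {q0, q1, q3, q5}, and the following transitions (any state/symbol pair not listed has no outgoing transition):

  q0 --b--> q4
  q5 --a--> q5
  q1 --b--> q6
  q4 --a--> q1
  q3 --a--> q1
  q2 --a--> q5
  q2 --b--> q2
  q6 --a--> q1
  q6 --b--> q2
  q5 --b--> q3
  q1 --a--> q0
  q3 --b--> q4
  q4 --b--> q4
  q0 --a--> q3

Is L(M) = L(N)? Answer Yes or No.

The string a is accepted by N but rejected by M.
So L(M) ≠ L(N).

No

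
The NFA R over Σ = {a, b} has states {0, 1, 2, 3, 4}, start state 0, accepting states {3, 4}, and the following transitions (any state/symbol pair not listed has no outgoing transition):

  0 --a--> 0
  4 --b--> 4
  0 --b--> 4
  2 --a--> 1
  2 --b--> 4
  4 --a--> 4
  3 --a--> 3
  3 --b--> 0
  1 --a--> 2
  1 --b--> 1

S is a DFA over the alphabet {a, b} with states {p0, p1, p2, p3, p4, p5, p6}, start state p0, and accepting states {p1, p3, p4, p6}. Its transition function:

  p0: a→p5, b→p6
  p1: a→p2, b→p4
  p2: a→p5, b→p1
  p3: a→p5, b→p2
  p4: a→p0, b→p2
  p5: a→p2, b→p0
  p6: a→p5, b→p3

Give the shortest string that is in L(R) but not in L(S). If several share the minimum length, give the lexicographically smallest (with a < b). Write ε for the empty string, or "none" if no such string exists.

ab

The string ab is accepted by R but not by S.
No shorter string lies in the difference, and ab is the lexicographically first length-2 string in L(R) \ L(S).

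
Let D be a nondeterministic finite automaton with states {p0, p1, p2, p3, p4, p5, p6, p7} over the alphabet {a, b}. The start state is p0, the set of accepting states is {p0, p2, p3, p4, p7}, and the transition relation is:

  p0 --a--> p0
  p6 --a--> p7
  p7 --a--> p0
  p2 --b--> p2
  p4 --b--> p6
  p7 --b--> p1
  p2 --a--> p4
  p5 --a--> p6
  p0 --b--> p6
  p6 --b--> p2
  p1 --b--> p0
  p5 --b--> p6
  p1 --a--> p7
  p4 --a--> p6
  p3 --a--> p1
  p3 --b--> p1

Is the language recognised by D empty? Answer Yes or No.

No

The empty string ε is accepted: the run p0 ends in the accepting state p0.
Since at least one string is accepted, L(D) is not empty.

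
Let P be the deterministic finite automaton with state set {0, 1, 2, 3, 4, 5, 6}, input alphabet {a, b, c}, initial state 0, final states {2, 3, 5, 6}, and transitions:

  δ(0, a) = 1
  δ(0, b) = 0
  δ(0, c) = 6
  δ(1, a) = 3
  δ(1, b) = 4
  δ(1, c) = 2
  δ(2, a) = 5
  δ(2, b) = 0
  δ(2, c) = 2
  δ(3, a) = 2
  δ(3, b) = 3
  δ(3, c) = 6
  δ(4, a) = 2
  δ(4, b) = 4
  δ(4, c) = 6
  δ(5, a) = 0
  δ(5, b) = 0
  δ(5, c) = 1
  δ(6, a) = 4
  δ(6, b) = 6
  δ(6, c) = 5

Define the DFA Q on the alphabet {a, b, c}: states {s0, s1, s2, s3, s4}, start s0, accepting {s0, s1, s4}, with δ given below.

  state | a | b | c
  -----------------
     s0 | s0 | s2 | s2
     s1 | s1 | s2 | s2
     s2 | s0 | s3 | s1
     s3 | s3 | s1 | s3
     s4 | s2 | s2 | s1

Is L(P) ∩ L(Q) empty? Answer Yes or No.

The string aa is accepted by both P and Q.
Hence L(P) ∩ L(Q) ≠ ∅.

No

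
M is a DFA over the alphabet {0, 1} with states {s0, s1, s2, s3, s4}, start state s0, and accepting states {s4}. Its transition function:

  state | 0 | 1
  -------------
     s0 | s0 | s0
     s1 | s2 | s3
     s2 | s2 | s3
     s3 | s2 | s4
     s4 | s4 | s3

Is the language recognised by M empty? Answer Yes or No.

The states reachable from the start state are {s0}.
None of the accepting states {s4} is reachable, so no string is accepted and L(M) = ∅.

Yes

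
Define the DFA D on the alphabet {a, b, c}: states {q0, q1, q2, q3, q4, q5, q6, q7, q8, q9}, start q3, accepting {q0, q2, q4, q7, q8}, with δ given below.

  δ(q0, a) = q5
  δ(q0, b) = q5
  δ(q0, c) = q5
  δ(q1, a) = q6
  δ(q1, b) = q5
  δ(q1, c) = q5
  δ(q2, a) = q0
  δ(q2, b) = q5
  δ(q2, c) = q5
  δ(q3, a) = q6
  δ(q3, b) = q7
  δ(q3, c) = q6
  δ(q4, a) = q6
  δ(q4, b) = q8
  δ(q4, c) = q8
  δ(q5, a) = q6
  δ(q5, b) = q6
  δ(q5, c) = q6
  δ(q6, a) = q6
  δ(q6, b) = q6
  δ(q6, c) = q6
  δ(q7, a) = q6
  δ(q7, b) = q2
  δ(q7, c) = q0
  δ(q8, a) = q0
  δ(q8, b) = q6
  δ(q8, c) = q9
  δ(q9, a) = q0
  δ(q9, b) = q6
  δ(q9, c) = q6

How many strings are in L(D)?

The useful subgraph on states {q0, q2, q3, q7} is acyclic, so L(D) is finite; the longest accepting path visits 4 useful states, giving maximum string length 3.
Counting accepting paths from q3 by length: 1 of length 1, 2 of length 2, 1 of length 3. Total 4.

4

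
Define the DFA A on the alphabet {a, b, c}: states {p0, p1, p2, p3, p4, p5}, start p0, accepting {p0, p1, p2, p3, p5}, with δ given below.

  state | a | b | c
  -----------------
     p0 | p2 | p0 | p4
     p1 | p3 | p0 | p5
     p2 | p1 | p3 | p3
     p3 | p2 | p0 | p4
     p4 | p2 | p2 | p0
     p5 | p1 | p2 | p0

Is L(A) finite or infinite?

State p0 is reachable from the start and can reach an accepting state, and it lies on the cycle p0 → p0.
Traversing that cycle any number of times yields accepted strings of unbounded length, so the language is infinite.

infinite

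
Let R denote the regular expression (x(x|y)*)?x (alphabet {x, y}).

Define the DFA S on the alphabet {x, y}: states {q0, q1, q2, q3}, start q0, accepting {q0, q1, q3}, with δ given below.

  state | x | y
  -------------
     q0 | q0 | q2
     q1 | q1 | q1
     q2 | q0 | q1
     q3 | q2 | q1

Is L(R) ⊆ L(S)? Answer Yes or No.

Converting the expression R to a DFA (subset construction, then merging equivalent states) gives the minimal DFA with states {r0, r1, r2, r3}, start state r0, accepting states {r1} and transitions r0: x→r1, y→r2; r1: x→r1, y→r3; r2: x→r2, y→r2; r3: x→r1, y→r3.
Exploring the product automaton R × S from the start pair (r0, q0), following both machines on each input symbol, reaches 8 state pairs: (r0, q0), (r1, q0), (r2, q2), (r3, q2), (r2, q0), (r2, q1), (r3, q1), (r1, q1).
R accepts in {r1} and S accepts in {q0, q1, q3}. The reachable pairs whose R-component is accepting are (r1, q0), (r1, q1); in each of them the S-component is accepting too, so the product for L(R) \ L(S) (R-component accepting, S-component rejecting) has no reachable accepting pair and the difference is empty.
Hence every string in L(R) is also in L(S).

Yes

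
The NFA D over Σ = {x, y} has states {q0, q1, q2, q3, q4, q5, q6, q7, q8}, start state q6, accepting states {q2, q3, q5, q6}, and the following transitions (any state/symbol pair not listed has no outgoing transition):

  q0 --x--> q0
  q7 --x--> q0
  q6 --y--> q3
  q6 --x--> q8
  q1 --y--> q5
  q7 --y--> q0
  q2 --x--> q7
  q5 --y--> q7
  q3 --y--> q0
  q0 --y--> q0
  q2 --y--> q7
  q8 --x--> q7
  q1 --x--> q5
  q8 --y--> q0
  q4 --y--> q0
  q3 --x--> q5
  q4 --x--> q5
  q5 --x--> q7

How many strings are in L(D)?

The useful subgraph on states {q3, q5, q6} is acyclic, so L(D) is finite; the longest accepting path visits 3 useful states, giving maximum string length 2.
Counting accepting paths from q6 by length: 1 of length 0, 1 of length 1, 1 of length 2. Total 3.

3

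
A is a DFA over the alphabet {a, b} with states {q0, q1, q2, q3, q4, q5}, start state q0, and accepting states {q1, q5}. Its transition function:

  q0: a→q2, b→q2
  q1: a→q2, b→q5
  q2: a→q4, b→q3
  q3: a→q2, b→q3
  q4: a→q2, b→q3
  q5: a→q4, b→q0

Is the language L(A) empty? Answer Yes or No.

Yes

The states reachable from the start state are {q0, q2, q3, q4}.
None of the accepting states {q1, q5} is reachable, so no string is accepted and L(A) = ∅.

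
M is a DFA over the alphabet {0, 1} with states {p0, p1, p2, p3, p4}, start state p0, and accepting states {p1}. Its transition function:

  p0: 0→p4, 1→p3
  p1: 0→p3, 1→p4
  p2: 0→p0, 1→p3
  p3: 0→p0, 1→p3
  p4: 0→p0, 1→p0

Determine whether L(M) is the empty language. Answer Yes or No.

Yes

The states reachable from the start state are {p0, p3, p4}.
None of the accepting states {p1} is reachable, so no string is accepted and L(M) = ∅.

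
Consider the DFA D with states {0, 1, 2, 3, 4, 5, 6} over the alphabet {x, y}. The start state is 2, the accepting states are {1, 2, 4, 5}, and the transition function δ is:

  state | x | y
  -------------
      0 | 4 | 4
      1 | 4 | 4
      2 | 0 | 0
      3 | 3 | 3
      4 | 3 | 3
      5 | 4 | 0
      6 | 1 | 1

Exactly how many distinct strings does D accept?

The useful subgraph on states {0, 2, 4} is acyclic, so L(D) is finite; the longest accepting path visits 3 useful states, giving maximum string length 2.
Counting accepting paths from 2 by length: 1 of length 0, 4 of length 2. Total 5.

5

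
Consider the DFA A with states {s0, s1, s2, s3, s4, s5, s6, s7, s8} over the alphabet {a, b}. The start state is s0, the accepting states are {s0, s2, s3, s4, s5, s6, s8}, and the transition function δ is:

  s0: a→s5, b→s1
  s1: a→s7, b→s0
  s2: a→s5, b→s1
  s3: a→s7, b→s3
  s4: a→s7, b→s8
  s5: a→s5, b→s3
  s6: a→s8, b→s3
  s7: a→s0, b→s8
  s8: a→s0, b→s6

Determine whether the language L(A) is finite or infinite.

State s0 is reachable from the start and can reach an accepting state, and it lies on the cycle s0 → s1 → s0.
Traversing that cycle any number of times yields accepted strings of unbounded length, so the language is infinite.

infinite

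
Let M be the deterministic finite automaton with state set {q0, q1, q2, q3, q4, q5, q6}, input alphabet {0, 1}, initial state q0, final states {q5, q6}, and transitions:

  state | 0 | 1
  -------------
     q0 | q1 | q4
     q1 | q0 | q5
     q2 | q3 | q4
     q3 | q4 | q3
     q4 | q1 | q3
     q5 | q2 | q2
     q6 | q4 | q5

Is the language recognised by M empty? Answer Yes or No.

No

The string 01 is accepted: the run q0 → q1 → q5 ends in the accepting state q5.
Since at least one string is accepted, L(M) is not empty.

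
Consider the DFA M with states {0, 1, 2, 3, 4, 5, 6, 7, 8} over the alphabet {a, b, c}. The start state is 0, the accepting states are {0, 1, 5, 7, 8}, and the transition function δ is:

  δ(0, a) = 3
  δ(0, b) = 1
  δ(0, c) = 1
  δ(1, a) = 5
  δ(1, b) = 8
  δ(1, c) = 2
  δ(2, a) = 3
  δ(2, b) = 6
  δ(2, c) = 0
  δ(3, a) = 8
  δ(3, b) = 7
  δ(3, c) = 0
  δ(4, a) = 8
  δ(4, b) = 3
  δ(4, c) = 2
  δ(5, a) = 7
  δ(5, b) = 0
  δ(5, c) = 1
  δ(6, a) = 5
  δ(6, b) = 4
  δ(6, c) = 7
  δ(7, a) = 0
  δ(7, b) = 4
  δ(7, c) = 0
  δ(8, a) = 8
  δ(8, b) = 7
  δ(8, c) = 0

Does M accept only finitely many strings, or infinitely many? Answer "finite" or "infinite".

infinite

State 8 is reachable from the start and can reach an accepting state, and it lies on the cycle 8 → 8.
Traversing that cycle any number of times yields accepted strings of unbounded length, so the language is infinite.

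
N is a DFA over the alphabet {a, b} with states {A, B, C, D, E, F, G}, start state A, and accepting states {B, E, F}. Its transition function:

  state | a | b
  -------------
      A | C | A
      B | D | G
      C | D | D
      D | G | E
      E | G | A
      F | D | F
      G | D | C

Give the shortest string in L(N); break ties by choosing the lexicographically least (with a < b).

A breadth-first search from A reaches an accepting state first via the path A → C → D → E on input aab.
No string of length < 3 is accepted (BFS exhausts all shorter strings without reaching an accepting state), and aab is the lexicographically least accepting string of length 3.

aab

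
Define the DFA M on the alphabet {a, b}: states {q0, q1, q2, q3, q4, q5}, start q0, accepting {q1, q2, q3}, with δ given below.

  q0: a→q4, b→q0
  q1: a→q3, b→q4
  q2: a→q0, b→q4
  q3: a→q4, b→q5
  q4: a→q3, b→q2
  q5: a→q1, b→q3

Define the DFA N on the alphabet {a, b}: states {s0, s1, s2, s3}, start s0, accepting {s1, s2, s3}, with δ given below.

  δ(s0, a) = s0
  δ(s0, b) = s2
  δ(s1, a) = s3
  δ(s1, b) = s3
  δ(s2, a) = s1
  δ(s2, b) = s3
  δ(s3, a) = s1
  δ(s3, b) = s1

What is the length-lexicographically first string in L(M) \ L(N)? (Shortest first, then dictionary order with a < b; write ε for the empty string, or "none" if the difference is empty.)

aa

The string aa is accepted by M but not by N.
No shorter string lies in the difference, and aa is the lexicographically first length-2 string in L(M) \ L(N).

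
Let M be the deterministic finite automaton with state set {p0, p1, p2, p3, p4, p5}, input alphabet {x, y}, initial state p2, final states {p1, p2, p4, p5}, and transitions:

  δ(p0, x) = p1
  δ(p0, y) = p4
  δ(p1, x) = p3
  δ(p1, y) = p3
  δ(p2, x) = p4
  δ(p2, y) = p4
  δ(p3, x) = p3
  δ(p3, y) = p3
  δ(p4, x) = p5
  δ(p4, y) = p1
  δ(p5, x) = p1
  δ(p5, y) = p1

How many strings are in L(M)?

The useful subgraph on states {p1, p2, p4, p5} is acyclic, so L(M) is finite; the longest accepting path visits 4 useful states, giving maximum string length 3.
Counting accepting paths from p2 by length: 1 of length 0, 2 of length 1, 4 of length 2, 4 of length 3. Total 11.

11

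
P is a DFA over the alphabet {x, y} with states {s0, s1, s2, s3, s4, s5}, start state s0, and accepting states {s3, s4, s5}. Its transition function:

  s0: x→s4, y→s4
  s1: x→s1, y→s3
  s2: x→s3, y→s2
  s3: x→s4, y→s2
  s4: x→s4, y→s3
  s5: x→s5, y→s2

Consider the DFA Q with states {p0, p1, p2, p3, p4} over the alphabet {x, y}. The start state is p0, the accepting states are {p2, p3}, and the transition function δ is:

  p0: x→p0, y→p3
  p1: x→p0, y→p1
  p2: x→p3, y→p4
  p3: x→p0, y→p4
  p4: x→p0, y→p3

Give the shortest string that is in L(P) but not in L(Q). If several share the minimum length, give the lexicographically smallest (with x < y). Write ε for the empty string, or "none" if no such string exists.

x

The string x is accepted by P but not by Q.
No shorter string lies in the difference, and x is the lexicographically first length-1 string in L(P) \ L(Q).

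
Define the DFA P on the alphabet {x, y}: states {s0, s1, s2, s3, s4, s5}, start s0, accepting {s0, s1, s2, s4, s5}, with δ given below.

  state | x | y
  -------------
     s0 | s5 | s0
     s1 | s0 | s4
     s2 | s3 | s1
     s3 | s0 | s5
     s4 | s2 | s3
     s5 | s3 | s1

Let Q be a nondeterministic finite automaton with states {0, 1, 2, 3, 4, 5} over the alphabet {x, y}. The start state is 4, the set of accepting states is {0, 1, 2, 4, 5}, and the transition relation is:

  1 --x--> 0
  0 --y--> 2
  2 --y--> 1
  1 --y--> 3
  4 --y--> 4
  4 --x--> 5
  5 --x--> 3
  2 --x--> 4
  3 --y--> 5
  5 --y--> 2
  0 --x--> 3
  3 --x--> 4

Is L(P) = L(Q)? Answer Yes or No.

Exploring the product automaton P × Q from the start pair (s0, 4), following both machines on each input symbol, reaches 6 state pairs: (s0, 4), (s5, 5), (s3, 3), (s1, 2), (s4, 1), (s2, 0).
P accepts in {s0, s1, s2, s4, s5} and Q accepts in {0, 1, 2, 4, 5}. In every reachable pair the two components are either both accepting — (s0, 4), (s5, 5), (s1, 2), (s4, 1), (s2, 0) — or both non-accepting, so no string is accepted by exactly one of the machines: L(P) \ L(Q) and L(Q) \ L(P) are both empty.
Hence every string is accepted by P iff it is accepted by Q, and the two languages coincide.

Yes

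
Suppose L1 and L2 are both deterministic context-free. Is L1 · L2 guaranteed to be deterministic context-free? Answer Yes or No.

No

Take L₁ = {ε, c} (finite, hence regular and DCFL) and L₂ = {c aⁿbⁿ : n≥0} ∪ {cc aⁿb²ⁿ : n≥0} (a DCFL: the number of leading c's tells the DPDA whether to pop one stack symbol per b or per two b's). Then L₁L₂ ∩ cca⁺b* = {cc aⁿbⁿ : n≥1} ∪ {cc aⁿb²ⁿ : n≥1}. If L₁L₂ were a DCFL, so would be this intersection with a regular set, and a DPDA for it started from its configuration after reading cc would accept {aⁿbⁿ : n≥1} ∪ {aⁿb²ⁿ : n≥1}, which no deterministic PDA accepts (a DPDA for it would have a single run on aⁿb²ⁿ, accepting after the prefix aⁿbⁿ and accepting again after n more b's; an ordinary PDA that simulates it on a's and b's and, at any moment when it is accepting, may switch to reading only a fresh letter d while feeding each d to the simulation as a b, would accept aⁱbʲdᵏ (k≥1) exactly when both aⁱbʲ and aⁱbʲ⁺ᵏ are in the language, i.e. its language intersected with the regular set a*b*d⁺ would be exactly {aⁿbⁿdⁿ : n≥1} — impossible, since context-free languages are closed under intersection with regular sets and {aⁿbⁿdⁿ} is not context-free). Hence L₁L₂ is not a DCFL.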